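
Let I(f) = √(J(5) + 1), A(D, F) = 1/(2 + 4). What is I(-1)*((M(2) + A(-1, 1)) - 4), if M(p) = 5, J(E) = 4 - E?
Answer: 0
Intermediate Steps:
A(D, F) = ⅙ (A(D, F) = 1/6 = ⅙)
I(f) = 0 (I(f) = √((4 - 1*5) + 1) = √((4 - 5) + 1) = √(-1 + 1) = √0 = 0)
I(-1)*((M(2) + A(-1, 1)) - 4) = 0*((5 + ⅙) - 4) = 0*(31/6 - 4) = 0*(7/6) = 0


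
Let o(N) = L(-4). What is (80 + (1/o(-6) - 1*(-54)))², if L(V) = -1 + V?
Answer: 447561/25 ≈ 17902.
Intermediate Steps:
o(N) = -5 (o(N) = -1 - 4 = -5)
(80 + (1/o(-6) - 1*(-54)))² = (80 + (1/(-5) - 1*(-54)))² = (80 + (-⅕ + 54))² = (80 + 269/5)² = (669/5)² = 447561/25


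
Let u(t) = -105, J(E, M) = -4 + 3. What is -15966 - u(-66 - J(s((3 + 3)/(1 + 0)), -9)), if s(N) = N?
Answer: -15861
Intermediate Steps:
J(E, M) = -1
-15966 - u(-66 - J(s((3 + 3)/(1 + 0)), -9)) = -15966 - 1*(-105) = -15966 + 105 = -15861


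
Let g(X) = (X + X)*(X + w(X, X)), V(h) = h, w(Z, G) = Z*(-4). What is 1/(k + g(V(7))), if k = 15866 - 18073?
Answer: -1/2501 ≈ -0.00039984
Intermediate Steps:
w(Z, G) = -4*Z
k = -2207
g(X) = -6*X² (g(X) = (X + X)*(X - 4*X) = (2*X)*(-3*X) = -6*X²)
1/(k + g(V(7))) = 1/(-2207 - 6*7²) = 1/(-2207 - 6*49) = 1/(-2207 - 294) = 1/(-2501) = -1/2501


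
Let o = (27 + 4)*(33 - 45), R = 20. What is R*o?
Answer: -7440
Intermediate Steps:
o = -372 (o = 31*(-12) = -372)
R*o = 20*(-372) = -7440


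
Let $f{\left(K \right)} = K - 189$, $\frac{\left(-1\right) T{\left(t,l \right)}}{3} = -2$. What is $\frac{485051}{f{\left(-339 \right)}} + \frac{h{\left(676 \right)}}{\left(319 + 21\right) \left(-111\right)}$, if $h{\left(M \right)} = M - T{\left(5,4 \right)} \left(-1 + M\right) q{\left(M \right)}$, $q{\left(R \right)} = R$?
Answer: $- \frac{1405051939}{1660560} \approx -846.13$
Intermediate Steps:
$T{\left(t,l \right)} = 6$ ($T{\left(t,l \right)} = \left(-3\right) \left(-2\right) = 6$)
$f{\left(K \right)} = -189 + K$
$h{\left(M \right)} = M - M \left(-6 + 6 M\right)$ ($h{\left(M \right)} = M - 6 \left(-1 + M\right) M = M - \left(-6 + 6 M\right) M = M - M \left(-6 + 6 M\right)$)
$\frac{485051}{f{\left(-339 \right)}} + \frac{h{\left(676 \right)}}{\left(319 + 21\right) \left(-111\right)} = \frac{485051}{-189 - 339} + \frac{676 \left(7 - 4056\right)}{\left(319 + 21\right) \left(-111\right)} = \frac{485051}{-528} + \frac{676 \left(7 - 4056\right)}{340 \left(-111\right)} = 485051 \left(- \frac{1}{528}\right) + \frac{676 \left(-4049\right)}{-37740} = - \frac{485051}{528} - - \frac{684281}{9435} = - \frac{485051}{528} + \frac{684281}{9435} = - \frac{1405051939}{1660560}$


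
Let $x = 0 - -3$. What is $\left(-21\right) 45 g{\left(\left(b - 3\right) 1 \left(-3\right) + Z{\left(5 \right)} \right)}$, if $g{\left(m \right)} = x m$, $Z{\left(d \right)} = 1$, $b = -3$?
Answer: $-53865$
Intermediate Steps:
$x = 3$ ($x = 0 + 3 = 3$)
$g{\left(m \right)} = 3 m$
$\left(-21\right) 45 g{\left(\left(b - 3\right) 1 \left(-3\right) + Z{\left(5 \right)} \right)} = \left(-21\right) 45 \cdot 3 \left(\left(-3 - 3\right) 1 \left(-3\right) + 1\right) = - 945 \cdot 3 \left(\left(-6\right) 1 \left(-3\right) + 1\right) = - 945 \cdot 3 \left(\left(-6\right) \left(-3\right) + 1\right) = - 945 \cdot 3 \left(18 + 1\right) = - 945 \cdot 3 \cdot 19 = \left(-945\right) 57 = -53865$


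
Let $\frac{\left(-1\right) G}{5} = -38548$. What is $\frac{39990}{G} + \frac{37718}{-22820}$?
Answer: $- \frac{79464944}{54979085} \approx -1.4454$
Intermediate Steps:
$G = 192740$ ($G = \left(-5\right) \left(-38548\right) = 192740$)
$\frac{39990}{G} + \frac{37718}{-22820} = \frac{39990}{192740} + \frac{37718}{-22820} = 39990 \cdot \frac{1}{192740} + 37718 \left(- \frac{1}{22820}\right) = \frac{3999}{19274} - \frac{18859}{11410} = - \frac{79464944}{54979085}$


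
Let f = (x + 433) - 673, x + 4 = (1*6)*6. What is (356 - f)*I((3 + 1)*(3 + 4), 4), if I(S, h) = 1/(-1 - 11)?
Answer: -47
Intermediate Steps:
I(S, h) = -1/12 (I(S, h) = 1/(-12) = -1/12)
x = 32 (x = -4 + (1*6)*6 = -4 + 6*6 = -4 + 36 = 32)
f = -208 (f = (32 + 433) - 673 = 465 - 673 = -208)
(356 - f)*I((3 + 1)*(3 + 4), 4) = (356 - 1*(-208))*(-1/12) = (356 + 208)*(-1/12) = 564*(-1/12) = -47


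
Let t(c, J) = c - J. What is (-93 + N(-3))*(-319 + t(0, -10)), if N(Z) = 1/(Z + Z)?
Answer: 57577/2 ≈ 28789.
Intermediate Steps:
N(Z) = 1/(2*Z)
(-93 + N(-3))*(-319 + t(0, -10)) = (-93 + (1/2)/(-3))*(-319 + (0 - 1*(-10))) = (-93 + (1/2)*(-1/3))*(-319 + (0 + 10)) = (-93 - 1/6)*(-319 + 10) = -559/6*(-309) = 57577/2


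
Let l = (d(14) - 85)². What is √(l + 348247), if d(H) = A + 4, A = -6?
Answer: 2*√88954 ≈ 596.50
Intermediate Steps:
d(H) = -2 (d(H) = -6 + 4 = -2)
l = 7569 (l = (-2 - 85)² = (-87)² = 7569)
√(l + 348247) = √(7569 + 348247) = √355816 = 2*√88954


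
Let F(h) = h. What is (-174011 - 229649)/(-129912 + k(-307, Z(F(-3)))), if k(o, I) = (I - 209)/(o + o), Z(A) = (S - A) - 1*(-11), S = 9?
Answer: 123923620/39882891 ≈ 3.1072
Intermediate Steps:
Z(A) = 20 - A (Z(A) = (9 - A) - 1*(-11) = (9 - A) + 11 = 20 - A)
k(o, I) = (-209 + I)/(2*o) (k(o, I) = (-209 + I)/((2*o)) = (-209 + I)*(1/(2*o)) = (-209 + I)/(2*o))
(-174011 - 229649)/(-129912 + k(-307, Z(F(-3)))) = (-174011 - 229649)/(-129912 + (1/2)*(-209 + (20 - 1*(-3)))/(-307)) = -403660/(-129912 + (1/2)*(-1/307)*(-209 + (20 + 3))) = -403660/(-129912 + (1/2)*(-1/307)*(-209 + 23)) = -403660/(-129912 + (1/2)*(-1/307)*(-186)) = -403660/(-129912 + 93/307) = -403660/(-39882891/307) = -403660*(-307/39882891) = 123923620/39882891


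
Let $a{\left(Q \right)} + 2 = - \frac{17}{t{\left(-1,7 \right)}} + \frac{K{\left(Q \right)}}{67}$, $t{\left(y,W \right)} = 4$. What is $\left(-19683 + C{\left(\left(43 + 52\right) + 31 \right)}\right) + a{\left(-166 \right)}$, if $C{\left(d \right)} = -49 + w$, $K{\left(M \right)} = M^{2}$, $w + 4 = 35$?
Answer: $- \frac{5171319}{268} \approx -19296.0$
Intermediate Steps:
$w = 31$ ($w = -4 + 35 = 31$)
$C{\left(d \right)} = -18$ ($C{\left(d \right)} = -49 + 31 = -18$)
$a{\left(Q \right)} = - \frac{25}{4} + \frac{Q^{2}}{67}$ ($a{\left(Q \right)} = -2 + \left(- \frac{17}{4} + \frac{Q^{2}}{67}\right) = - \frac{25}{4} + \frac{Q^{2}}{67}$)
$\left(-19683 + C{\left(\left(43 + 52\right) + 31 \right)}\right) + a{\left(-166 \right)} = \left(-19683 - 18\right) - \left(\frac{25}{4} - \frac{\left(-166\right)^{2}}{67}\right) = -19701 + \left(- \frac{25}{4} + \frac{1}{67} \cdot 27556\right) = -19701 + \left(- \frac{25}{4} + \frac{27556}{67}\right) = -19701 + \frac{108549}{268} = - \frac{5171319}{268}$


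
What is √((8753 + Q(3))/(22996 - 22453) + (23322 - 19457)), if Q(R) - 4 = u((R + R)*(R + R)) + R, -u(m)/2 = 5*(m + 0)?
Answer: √127128065/181 ≈ 62.293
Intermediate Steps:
u(m) = -10*m (u(m) = -10*(m + 0) = -10*m)
Q(R) = 4 + R - 40*R² (Q(R) = 4 + (-10*(R + R)*(R + R) + R) = 4 + (-10*2*R*2*R + R) = 4 + (-40*R² + R) = 4 + (R - 40*R²) = 4 + R - 40*R²)
√((8753 + Q(3))/(22996 - 22453) + (23322 - 19457)) = √((8753 + (4 + 3 - 40*3²))/(22996 - 22453) + (23322 - 19457)) = √((8753 + (4 + 3 - 40*9))/543 + 3865) = √((8753 + (4 + 3 - 360))*(1/543) + 3865) = √((8753 - 353)*(1/543) + 3865) = √(8400*(1/543) + 3865) = √(2800/181 + 3865) = √(702365/181) = √127128065/181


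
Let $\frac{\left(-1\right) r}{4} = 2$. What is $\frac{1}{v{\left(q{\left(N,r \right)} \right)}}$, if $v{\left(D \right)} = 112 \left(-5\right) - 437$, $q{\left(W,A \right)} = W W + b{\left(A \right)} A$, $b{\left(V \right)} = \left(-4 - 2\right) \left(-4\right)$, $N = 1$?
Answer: $- \frac{1}{997} \approx -0.001003$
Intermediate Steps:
$r = -8$ ($r = \left(-4\right) 2 = -8$)
$b{\left(V \right)} = 24$ ($b{\left(V \right)} = \left(-6\right) \left(-4\right) = 24$)
$q{\left(W,A \right)} = W^{2} + 24 A$ ($q{\left(W,A \right)} = W W + 24 A = W^{2} + 24 A$)
$v{\left(D \right)} = -997$ ($v{\left(D \right)} = -560 - 437 = -997$)
$\frac{1}{v{\left(q{\left(N,r \right)} \right)}} = \frac{1}{-997} = - \frac{1}{997}$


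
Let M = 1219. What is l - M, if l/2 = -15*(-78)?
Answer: 1121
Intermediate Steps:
l = 2340 (l = 2*(-15*(-78)) = 2*1170 = 2340)
l - M = 2340 - 1*1219 = 2340 - 1219 = 1121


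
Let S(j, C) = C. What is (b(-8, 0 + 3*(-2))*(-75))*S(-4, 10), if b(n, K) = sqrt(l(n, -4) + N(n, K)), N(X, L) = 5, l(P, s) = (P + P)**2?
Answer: -2250*sqrt(29) ≈ -12117.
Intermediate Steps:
l(P, s) = 4*P**2 (l(P, s) = (2*P)**2 = 4*P**2)
b(n, K) = sqrt(5 + 4*n**2) (b(n, K) = sqrt(4*n**2 + 5) = sqrt(5 + 4*n**2))
(b(-8, 0 + 3*(-2))*(-75))*S(-4, 10) = (sqrt(5 + 4*(-8)**2)*(-75))*10 = (sqrt(5 + 4*64)*(-75))*10 = (sqrt(5 + 256)*(-75))*10 = (sqrt(261)*(-75))*10 = ((3*sqrt(29))*(-75))*10 = -225*sqrt(29)*10 = -2250*sqrt(29)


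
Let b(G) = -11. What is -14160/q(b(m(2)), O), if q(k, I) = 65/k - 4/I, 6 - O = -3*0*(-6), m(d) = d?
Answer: 467280/217 ≈ 2153.4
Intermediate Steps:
O = 6 (O = 6 - (-3*0)*(-6) = 6 - 0*(-6) = 6 - 1*0 = 6 + 0 = 6)
q(k, I) = -4/I + 65/k
-14160/q(b(m(2)), O) = -14160/(-4/6 + 65/(-11)) = -14160/(-4*⅙ + 65*(-1/11)) = -14160/(-⅔ - 65/11) = -14160/(-217/33) = -14160*(-33/217) = 467280/217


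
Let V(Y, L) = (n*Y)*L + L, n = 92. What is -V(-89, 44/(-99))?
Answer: -10916/3 ≈ -3638.7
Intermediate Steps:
V(Y, L) = L + 92*L*Y (V(Y, L) = (92*Y)*L + L = 92*L*Y + L = L + 92*L*Y)
-V(-89, 44/(-99)) = -44/(-99)*(1 + 92*(-89)) = -44*(-1/99)*(1 - 8188) = -(-4)*(-8187)/9 = -1*10916/3 = -10916/3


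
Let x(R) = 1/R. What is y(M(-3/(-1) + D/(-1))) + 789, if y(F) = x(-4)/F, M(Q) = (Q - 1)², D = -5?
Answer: 154643/196 ≈ 789.00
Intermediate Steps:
M(Q) = (-1 + Q)²
y(F) = -1/(4*F) (y(F) = 1/((-4)*F) = -1/(4*F))
y(M(-3/(-1) + D/(-1))) + 789 = -1/(4*(-1 + (-3/(-1) - 5/(-1)))²) + 789 = -1/(4*(-1 + (-3*(-1) - 5*(-1)))²) + 789 = -1/(4*(-1 + (3 + 5))²) + 789 = -1/(4*(-1 + 8)²) + 789 = -1/(4*(7²)) + 789 = -¼/49 + 789 = -¼*1/49 + 789 = -1/196 + 789 = 154643/196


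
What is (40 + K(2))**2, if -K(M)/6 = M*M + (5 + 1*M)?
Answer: 676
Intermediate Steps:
K(M) = -30 - 6*M - 6*M**2 (K(M) = -6*(M*M + (5 + 1*M)) = -6*(M**2 + (5 + M)) = -6*(5 + M + M**2) = -30 - 6*M - 6*M**2)
(40 + K(2))**2 = (40 + (-30 - 6*2 - 6*2**2))**2 = (40 + (-30 - 12 - 6*4))**2 = (40 + (-30 - 12 - 24))**2 = (40 - 66)**2 = (-26)**2 = 676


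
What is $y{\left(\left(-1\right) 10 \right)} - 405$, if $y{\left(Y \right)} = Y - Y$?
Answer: $-405$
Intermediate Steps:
$y{\left(Y \right)} = 0$
$y{\left(\left(-1\right) 10 \right)} - 405 = 0 - 405 = -405$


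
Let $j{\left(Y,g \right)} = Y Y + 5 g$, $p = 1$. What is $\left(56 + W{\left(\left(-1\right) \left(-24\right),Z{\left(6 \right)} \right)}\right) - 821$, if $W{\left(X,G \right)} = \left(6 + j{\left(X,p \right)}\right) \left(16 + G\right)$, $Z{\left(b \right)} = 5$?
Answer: $11562$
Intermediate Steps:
$j{\left(Y,g \right)} = Y^{2} + 5 g$
$W{\left(X,G \right)} = \left(11 + X^{2}\right) \left(16 + G\right)$ ($W{\left(X,G \right)} = \left(6 + \left(X^{2} + 5 \cdot 1\right)\right) \left(16 + G\right) = \left(6 + \left(X^{2} + 5\right)\right) \left(16 + G\right) = \left(6 + \left(5 + X^{2}\right)\right) \left(16 + G\right) = \left(11 + X^{2}\right) \left(16 + G\right)$)
$\left(56 + W{\left(\left(-1\right) \left(-24\right),Z{\left(6 \right)} \right)}\right) - 821 = \left(56 + \left(176 + 11 \cdot 5 + 16 \left(\left(-1\right) \left(-24\right)\right)^{2} + 5 \left(\left(-1\right) \left(-24\right)\right)^{2}\right)\right) - 821 = \left(56 + \left(176 + 55 + 16 \cdot 24^{2} + 5 \cdot 24^{2}\right)\right) - 821 = \left(56 + \left(176 + 55 + 16 \cdot 576 + 5 \cdot 576\right)\right) - 821 = \left(56 + \left(176 + 55 + 9216 + 2880\right)\right) - 821 = \left(56 + 12327\right) - 821 = 12383 - 821 = 11562$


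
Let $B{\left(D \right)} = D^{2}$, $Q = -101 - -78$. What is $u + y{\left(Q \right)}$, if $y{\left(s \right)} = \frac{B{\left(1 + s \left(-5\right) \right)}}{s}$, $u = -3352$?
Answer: $- \frac{90552}{23} \approx -3937.0$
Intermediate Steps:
$Q = -23$ ($Q = -101 + 78 = -23$)
$y{\left(s \right)} = \frac{\left(1 - 5 s\right)^{2}}{s}$ ($y{\left(s \right)} = \frac{\left(1 + s \left(-5\right)\right)^{2}}{s} = \frac{\left(1 - 5 s\right)^{2}}{s}$)
$u + y{\left(Q \right)} = -3352 + \frac{\left(-1 + 5 \left(-23\right)\right)^{2}}{-23} = -3352 - \frac{\left(-1 - 115\right)^{2}}{23} = -3352 - \frac{\left(-116\right)^{2}}{23} = -3352 - \frac{13456}{23} = - \frac{90552}{23}$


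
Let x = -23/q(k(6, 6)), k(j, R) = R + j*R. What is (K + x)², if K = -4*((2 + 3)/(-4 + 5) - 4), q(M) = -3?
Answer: 121/9 ≈ 13.444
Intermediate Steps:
k(j, R) = R + R*j
K = -4 (K = -4*(5/1 - 4) = -4*(5*1 - 4) = -4*(5 - 4) = -4*1 = -4)
x = 23/3 (x = -23/(-3) = -23*(-⅓) = 23/3 ≈ 7.6667)
(K + x)² = (-4 + 23/3)² = (11/3)² = 121/9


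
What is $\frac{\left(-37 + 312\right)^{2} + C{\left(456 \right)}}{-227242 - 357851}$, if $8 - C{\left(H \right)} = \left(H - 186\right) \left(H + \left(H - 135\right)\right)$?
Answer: $\frac{44719}{195031} \approx 0.22929$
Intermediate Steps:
$C{\left(H \right)} = 8 - \left(-186 + H\right) \left(-135 + 2 H\right)$ ($C{\left(H \right)} = 8 - \left(H - 186\right) \left(H + \left(H - 135\right)\right) = 8 - \left(-186 + H\right) \left(H + \left(-135 + H\right)\right) = 8 - \left(-186 + H\right) \left(-135 + 2 H\right)$)
$\frac{\left(-37 + 312\right)^{2} + C{\left(456 \right)}}{-227242 - 357851} = \frac{\left(-37 + 312\right)^{2} - \left(-206090 + 415872\right)}{-227242 - 357851} = \frac{275^{2} - 209782}{-585093} = \left(75625 - 209782\right) \left(- \frac{1}{585093}\right) = \left(-134157\right) \left(- \frac{1}{585093}\right) = \frac{44719}{195031}$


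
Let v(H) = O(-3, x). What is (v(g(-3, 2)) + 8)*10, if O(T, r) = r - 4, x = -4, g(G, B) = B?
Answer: 0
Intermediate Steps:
O(T, r) = -4 + r
v(H) = -8 (v(H) = -4 - 4 = -8)
(v(g(-3, 2)) + 8)*10 = (-8 + 8)*10 = 0*10 = 0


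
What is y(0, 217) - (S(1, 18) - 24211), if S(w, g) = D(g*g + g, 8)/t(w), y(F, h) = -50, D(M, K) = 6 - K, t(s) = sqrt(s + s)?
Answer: 24161 + sqrt(2) ≈ 24162.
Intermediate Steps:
t(s) = sqrt(2)*sqrt(s) (t(s) = sqrt(2*s) = sqrt(2)*sqrt(s))
S(w, g) = -sqrt(2)/sqrt(w) (S(w, g) = (6 - 1*8)/((sqrt(2)*sqrt(w))) = (6 - 8)*(sqrt(2)/(2*sqrt(w))) = -sqrt(2)/sqrt(w))
y(0, 217) - (S(1, 18) - 24211) = -50 - (-sqrt(2)/sqrt(1) - 24211) = -50 - (-1*sqrt(2)*1 - 24211) = -50 - (-sqrt(2) - 24211) = -50 - (-24211 - sqrt(2)) = -50 + (24211 + sqrt(2)) = 24161 + sqrt(2)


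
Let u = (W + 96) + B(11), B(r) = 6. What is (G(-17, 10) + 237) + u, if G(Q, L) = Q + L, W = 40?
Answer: 372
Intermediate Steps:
G(Q, L) = L + Q
u = 142 (u = (40 + 96) + 6 = 136 + 6 = 142)
(G(-17, 10) + 237) + u = ((10 - 17) + 237) + 142 = (-7 + 237) + 142 = 230 + 142 = 372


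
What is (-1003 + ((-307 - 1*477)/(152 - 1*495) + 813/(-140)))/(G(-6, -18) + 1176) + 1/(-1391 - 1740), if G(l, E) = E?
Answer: -147120241/169199240 ≈ -0.86951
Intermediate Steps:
(-1003 + ((-307 - 1*477)/(152 - 1*495) + 813/(-140)))/(G(-6, -18) + 1176) + 1/(-1391 - 1740) = (-1003 + ((-307 - 1*477)/(152 - 1*495) + 813/(-140)))/(-18 + 1176) + 1/(-1391 - 1740) = (-1003 + ((-307 - 477)/(152 - 495) + 813*(-1/140)))/1158 + 1/(-3131) = (-1003 + (-784/(-343) - 813/140))*(1/1158) - 1/3131 = (-1003 + (-784*(-1/343) - 813/140))*(1/1158) - 1/3131 = (-1003 + (16/7 - 813/140))*(1/1158) - 1/3131 = (-1003 - 493/140)*(1/1158) - 1/3131 = -140913/140*1/1158 - 1/3131 = -46971/54040 - 1/3131 = -147120241/169199240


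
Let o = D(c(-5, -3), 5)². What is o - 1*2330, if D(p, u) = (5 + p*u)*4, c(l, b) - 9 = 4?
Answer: 76070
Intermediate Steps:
c(l, b) = 13 (c(l, b) = 9 + 4 = 13)
D(p, u) = 20 + 4*p*u
o = 78400 (o = (20 + 4*13*5)² = (20 + 260)² = 280² = 78400)
o - 1*2330 = 78400 - 1*2330 = 78400 - 2330 = 76070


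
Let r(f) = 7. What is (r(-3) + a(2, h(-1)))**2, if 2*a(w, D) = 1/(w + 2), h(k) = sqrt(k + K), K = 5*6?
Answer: 3249/64 ≈ 50.766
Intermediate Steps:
K = 30
h(k) = sqrt(30 + k) (h(k) = sqrt(k + 30) = sqrt(30 + k))
a(w, D) = 1/(2*(2 + w)) (a(w, D) = 1/(2*(w + 2)) = 1/(2*(2 + w)))
(r(-3) + a(2, h(-1)))**2 = (7 + 1/(2*(2 + 2)))**2 = (7 + (1/2)/4)**2 = (7 + (1/2)*(1/4))**2 = (7 + 1/8)**2 = (57/8)**2 = 3249/64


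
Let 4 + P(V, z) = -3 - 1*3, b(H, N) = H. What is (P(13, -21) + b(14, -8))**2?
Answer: 16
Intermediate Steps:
P(V, z) = -10 (P(V, z) = -4 + (-3 - 1*3) = -4 + (-3 - 3) = -4 - 6 = -10)
(P(13, -21) + b(14, -8))**2 = (-10 + 14)**2 = 4**2 = 16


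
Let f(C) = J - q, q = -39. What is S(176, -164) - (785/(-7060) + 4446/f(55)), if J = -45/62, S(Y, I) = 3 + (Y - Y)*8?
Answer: -126265345/1116892 ≈ -113.05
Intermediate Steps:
S(Y, I) = 3 (S(Y, I) = 3 + 0*8 = 3 + 0 = 3)
J = -45/62 (J = -45*1/62 = -45/62 ≈ -0.72581)
f(C) = 2373/62 (f(C) = -45/62 - 1*(-39) = -45/62 + 39 = 2373/62)
S(176, -164) - (785/(-7060) + 4446/f(55)) = 3 - (785/(-7060) + 4446/(2373/62)) = 3 - (785*(-1/7060) + 4446*(62/2373)) = 3 - (-157/1412 + 91884/791) = 3 - 1*129616021/1116892 = 3 - 129616021/1116892 = -126265345/1116892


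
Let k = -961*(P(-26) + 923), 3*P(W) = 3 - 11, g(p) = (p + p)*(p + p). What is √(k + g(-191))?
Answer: I*√6646647/3 ≈ 859.37*I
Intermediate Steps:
g(p) = 4*p² (g(p) = (2*p)*(2*p) = 4*p²)
P(W) = -8/3 (P(W) = (3 - 11)/3 = (⅓)*(-8) = -8/3)
k = -2653321/3 (k = -961*(-8/3 + 923) = -961*2761/3 = -2653321/3 ≈ -8.8444e+5)
√(k + g(-191)) = √(-2653321/3 + 4*(-191)²) = √(-2653321/3 + 4*36481) = √(-2653321/3 + 145924) = √(-2215549/3) = I*√6646647/3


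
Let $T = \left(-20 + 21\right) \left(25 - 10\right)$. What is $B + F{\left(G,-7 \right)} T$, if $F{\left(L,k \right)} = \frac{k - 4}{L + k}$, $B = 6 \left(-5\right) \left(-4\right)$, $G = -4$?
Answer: $135$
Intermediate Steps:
$B = 120$ ($B = \left(-30\right) \left(-4\right) = 120$)
$F{\left(L,k \right)} = \frac{-4 + k}{L + k}$
$T = 15$ ($T = 1 \cdot 15 = 15$)
$B + F{\left(G,-7 \right)} T = 120 + \frac{-4 - 7}{-4 - 7} \cdot 15 = 120 + \frac{1}{-11} \left(-11\right) 15 = 120 + \left(- \frac{1}{11}\right) \left(-11\right) 15 = 120 + 1 \cdot 15 = 120 + 15 = 135$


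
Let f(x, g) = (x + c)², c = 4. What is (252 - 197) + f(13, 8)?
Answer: 344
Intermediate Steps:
f(x, g) = (4 + x)² (f(x, g) = (x + 4)² = (4 + x)²)
(252 - 197) + f(13, 8) = (252 - 197) + (4 + 13)² = 55 + 17² = 55 + 289 = 344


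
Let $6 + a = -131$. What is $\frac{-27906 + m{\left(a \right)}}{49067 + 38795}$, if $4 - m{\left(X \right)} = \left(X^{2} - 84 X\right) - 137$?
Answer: $- \frac{29021}{43931} \approx -0.6606$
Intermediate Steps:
$a = -137$ ($a = -6 - 131 = -137$)
$m{\left(X \right)} = 141 - X^{2} + 84 X$ ($m{\left(X \right)} = 4 - \left(\left(X^{2} - 84 X\right) - 137\right) = 4 - \left(-137 + X^{2} - 84 X\right) = 4 + \left(137 - X^{2} + 84 X\right) = 141 - X^{2} + 84 X$)
$\frac{-27906 + m{\left(a \right)}}{49067 + 38795} = \frac{-27906 + \left(141 - \left(-137\right)^{2} + 84 \left(-137\right)\right)}{49067 + 38795} = \frac{-27906 - 30136}{87862} = \left(-27906 - 30136\right) \frac{1}{87862} = \left(-58042\right) \frac{1}{87862} = - \frac{29021}{43931}$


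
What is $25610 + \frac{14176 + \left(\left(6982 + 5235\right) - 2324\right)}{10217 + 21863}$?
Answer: $\frac{821592869}{32080} \approx 25611.0$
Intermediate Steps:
$25610 + \frac{14176 + \left(\left(6982 + 5235\right) - 2324\right)}{10217 + 21863} = 25610 + \frac{14176 + \left(12217 - 2324\right)}{32080} = 25610 + \left(14176 + 9893\right) \frac{1}{32080} = 25610 + 24069 \cdot \frac{1}{32080} = 25610 + \frac{24069}{32080} = \frac{821592869}{32080}$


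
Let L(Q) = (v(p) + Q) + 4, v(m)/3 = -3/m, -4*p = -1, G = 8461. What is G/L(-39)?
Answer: -8461/71 ≈ -119.17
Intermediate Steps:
p = ¼ (p = -¼*(-1) = ¼ ≈ 0.25000)
v(m) = -9/m (v(m) = 3*(-3/m) = -9/m)
L(Q) = -32 + Q (L(Q) = (-9/¼ + Q) + 4 = (-9*4 + Q) + 4 = (-36 + Q) + 4 = -32 + Q)
G/L(-39) = 8461/(-32 - 39) = 8461/(-71) = 8461*(-1/71) = -8461/71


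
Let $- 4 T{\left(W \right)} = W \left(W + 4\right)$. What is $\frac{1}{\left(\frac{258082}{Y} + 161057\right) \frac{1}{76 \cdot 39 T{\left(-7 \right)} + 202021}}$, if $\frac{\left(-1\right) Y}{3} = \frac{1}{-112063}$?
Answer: $\frac{559380}{28921926337} \approx 1.9341 \cdot 10^{-5}$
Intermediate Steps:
$T{\left(W \right)} = - \frac{W \left(4 + W\right)}{4}$ ($T{\left(W \right)} = - \frac{W \left(W + 4\right)}{4} = - \frac{W \left(4 + W\right)}{4}$)
$Y = \frac{3}{112063}$ ($Y = - \frac{3}{-112063} = \left(-3\right) \left(- \frac{1}{112063}\right) = \frac{3}{112063} \approx 2.6771 \cdot 10^{-5}$)
$\frac{1}{\left(\frac{258082}{Y} + 161057\right) \frac{1}{76 \cdot 39 T{\left(-7 \right)} + 202021}} = \frac{1}{\left(\frac{258082}{\frac{3}{112063}} + 161057\right) \frac{1}{76 \cdot 39 \left(\left(- \frac{1}{4}\right) \left(-7\right) \left(4 - 7\right)\right) + 202021}} = \frac{1}{\left(258082 \cdot \frac{112063}{3} + 161057\right) \frac{1}{2964 \left(\left(- \frac{1}{4}\right) \left(-7\right) \left(-3\right)\right) + 202021}} = \frac{1}{\left(\frac{28921443166}{3} + 161057\right) \frac{1}{2964 \left(- \frac{21}{4}\right) + 202021}} = \frac{1}{\frac{28921926337}{3} \frac{1}{-15561 + 202021}} = \frac{1}{\frac{28921926337}{3} \cdot \frac{1}{186460}} = \frac{1}{\frac{28921926337}{559380}} = \frac{559380}{28921926337}$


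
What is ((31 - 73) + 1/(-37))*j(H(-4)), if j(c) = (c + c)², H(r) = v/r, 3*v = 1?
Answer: -1555/1332 ≈ -1.1674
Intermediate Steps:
v = ⅓ (v = (⅓)*1 = ⅓ ≈ 0.33333)
H(r) = 1/(3*r)
j(c) = 4*c² (j(c) = (2*c)² = 4*c²)
((31 - 73) + 1/(-37))*j(H(-4)) = ((31 - 73) + 1/(-37))*(4*((⅓)/(-4))²) = (-42 - 1/37)*(4*((⅓)*(-¼))²) = -6220*(-1/12)²/37 = -6220/(37*144) = -1555/37*1/36 = -1555/1332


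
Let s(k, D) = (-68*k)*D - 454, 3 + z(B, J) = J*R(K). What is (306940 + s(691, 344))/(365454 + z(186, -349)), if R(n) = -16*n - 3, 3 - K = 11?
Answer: -214289/4349 ≈ -49.273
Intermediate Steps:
K = -8 (K = 3 - 1*11 = 3 - 11 = -8)
R(n) = -3 - 16*n
z(B, J) = -3 + 125*J (z(B, J) = -3 + J*(-3 - 16*(-8)) = -3 + J*(-3 + 128) = -3 + J*125 = -3 + 125*J)
s(k, D) = -454 - 68*D*k (s(k, D) = -68*D*k - 454 = -454 - 68*D*k)
(306940 + s(691, 344))/(365454 + z(186, -349)) = (306940 + (-454 - 68*344*691))/(365454 + (-3 + 125*(-349))) = (306940 + (-454 - 16163872))/(365454 + (-3 - 43625)) = (306940 - 16164326)/(365454 - 43628) = -15857386/321826 = -15857386*1/321826 = -214289/4349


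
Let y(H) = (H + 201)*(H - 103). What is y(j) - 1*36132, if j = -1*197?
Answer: -37332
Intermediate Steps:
j = -197
y(H) = (-103 + H)*(201 + H) (y(H) = (201 + H)*(-103 + H) = (-103 + H)*(201 + H))
y(j) - 1*36132 = (-20703 + (-197)² + 98*(-197)) - 1*36132 = (-20703 + 38809 - 19306) - 36132 = -1200 - 36132 = -37332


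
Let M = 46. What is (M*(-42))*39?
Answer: -75348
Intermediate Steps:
(M*(-42))*39 = (46*(-42))*39 = -1932*39 = -75348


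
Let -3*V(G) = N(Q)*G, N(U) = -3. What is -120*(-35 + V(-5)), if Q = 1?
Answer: 4800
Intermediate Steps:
V(G) = G (V(G) = -(-1)*G = G)
-120*(-35 + V(-5)) = -120*(-35 - 5) = -120*(-40) = 4800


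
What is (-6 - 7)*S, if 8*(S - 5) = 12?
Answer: -169/2 ≈ -84.500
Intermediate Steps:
S = 13/2 (S = 5 + (⅛)*12 = 5 + 3/2 = 13/2 ≈ 6.5000)
(-6 - 7)*S = (-6 - 7)*(13/2) = -13*13/2 = -169/2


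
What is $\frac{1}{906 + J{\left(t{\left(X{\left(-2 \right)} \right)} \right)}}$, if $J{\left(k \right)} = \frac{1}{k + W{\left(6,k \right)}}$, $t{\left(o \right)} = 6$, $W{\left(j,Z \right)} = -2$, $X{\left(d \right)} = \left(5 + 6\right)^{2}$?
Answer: $\frac{4}{3625} \approx 0.0011034$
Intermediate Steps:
$X{\left(d \right)} = 121$ ($X{\left(d \right)} = 11^{2} = 121$)
$J{\left(k \right)} = \frac{1}{-2 + k}$ ($J{\left(k \right)} = \frac{1}{k - 2} = \frac{1}{-2 + k}$)
$\frac{1}{906 + J{\left(t{\left(X{\left(-2 \right)} \right)} \right)}} = \frac{1}{906 + \frac{1}{-2 + 6}} = \frac{1}{906 + \frac{1}{4}} = \frac{1}{\frac{3625}{4}} = \frac{4}{3625}$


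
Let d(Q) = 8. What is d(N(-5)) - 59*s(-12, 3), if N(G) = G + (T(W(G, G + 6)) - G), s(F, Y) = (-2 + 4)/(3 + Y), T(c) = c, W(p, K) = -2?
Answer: -35/3 ≈ -11.667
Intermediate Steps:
s(F, Y) = 2/(3 + Y)
N(G) = -2 (N(G) = G + (-2 - G) = -2)
d(N(-5)) - 59*s(-12, 3) = 8 - 118/(3 + 3) = 8 - 118/6 = 8 - 59*⅓ = 8 - 59/3 = -35/3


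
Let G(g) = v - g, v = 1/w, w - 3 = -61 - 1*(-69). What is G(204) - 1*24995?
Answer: -277188/11 ≈ -25199.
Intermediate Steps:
w = 11 (w = 3 + (-61 - 1*(-69)) = 3 + (-61 + 69) = 3 + 8 = 11)
v = 1/11 ≈ 0.090909
G(g) = 1/11 - g
G(204) - 1*24995 = (1/11 - 1*204) - 1*24995 = (1/11 - 204) - 24995 = -2243/11 - 24995 = -277188/11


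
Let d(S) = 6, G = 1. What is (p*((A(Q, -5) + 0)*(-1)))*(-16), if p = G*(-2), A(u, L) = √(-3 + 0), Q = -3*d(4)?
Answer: -32*I*√3 ≈ -55.426*I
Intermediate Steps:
Q = -18 (Q = -3*6 = -18)
A(u, L) = I*√3 (A(u, L) = √(-3) = I*√3)
p = -2 (p = 1*(-2) = -2)
(p*((A(Q, -5) + 0)*(-1)))*(-16) = -2*(I*√3 + 0)*(-1)*(-16) = -2*I*√3*(-1)*(-16) = -(-2)*I*√3*(-16) = (2*I*√3)*(-16) = -32*I*√3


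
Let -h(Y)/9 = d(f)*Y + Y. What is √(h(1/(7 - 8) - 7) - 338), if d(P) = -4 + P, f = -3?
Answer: I*√770 ≈ 27.749*I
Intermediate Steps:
h(Y) = 54*Y (h(Y) = -9*((-4 - 3)*Y + Y) = -9*(-7*Y + Y) = -(-54)*Y = 54*Y)
√(h(1/(7 - 8) - 7) - 338) = √(54*(1/(7 - 8) - 7) - 338) = √(54*(1/(-1) - 7) - 338) = √(54*(-1 - 7) - 338) = √(54*(-8) - 338) = √(-432 - 338) = √(-770) = I*√770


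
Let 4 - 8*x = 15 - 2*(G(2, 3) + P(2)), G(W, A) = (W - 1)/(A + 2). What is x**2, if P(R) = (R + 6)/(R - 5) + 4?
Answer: 14161/14400 ≈ 0.98340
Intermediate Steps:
G(W, A) = (-1 + W)/(2 + A)
P(R) = 4 + (6 + R)/(-5 + R) (P(R) = (6 + R)/(-5 + R) + 4 = 4 + (6 + R)/(-5 + R))
x = -119/120 (x = 1/2 - (15 - 2*((-1 + 2)/(2 + 3) + (-14 + 5*2)/(-5 + 2)))/8 = 1/2 - (15 - 2*(1/5 + (-14 + 10)/(-3)))/8 = 1/2 - (15 - 2*((1/5)*1 - 1/3*(-4)))/8 = 1/2 - (15 - 2*(1/5 + 4/3))/8 = 1/2 - (15 - 2*23/15)/8 = 1/2 - (15 - 46/15)/8 = 1/2 - 1/8*179/15 = 1/2 - 179/120 = -119/120 ≈ -0.99167)
x**2 = (-119/120)**2 = 14161/14400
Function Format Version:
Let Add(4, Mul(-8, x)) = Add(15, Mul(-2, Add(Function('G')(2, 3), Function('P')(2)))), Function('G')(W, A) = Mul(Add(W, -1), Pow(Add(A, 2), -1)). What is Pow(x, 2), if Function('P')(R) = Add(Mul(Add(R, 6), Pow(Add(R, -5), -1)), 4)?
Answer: Rational(14161, 14400) ≈ 0.98340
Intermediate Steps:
Function('G')(W, A) = Mul(Pow(Add(2, A), -1), Add(-1, W)) (Function('G')(W, A) = Mul(Add(-1, W), Pow(Add(2, A), -1)) = Mul(Pow(Add(2, A), -1), Add(-1, W)))
Function('P')(R) = Add(4, Mul(Pow(Add(-5, R), -1), Add(6, R))) (Function('P')(R) = Add(Mul(Add(6, R), Pow(Add(-5, R), -1)), 4) = Add(Mul(Pow(Add(-5, R), -1), Add(6, R)), 4) = Add(4, Mul(Pow(Add(-5, R), -1), Add(6, R))))
x = Rational(-119, 120) (x = Add(Rational(1, 2), Mul(Rational(-1, 8), Add(15, Mul(-2, Add(Mul(Pow(Add(2, 3), -1), Add(-1, 2)), Mul(Pow(Add(-5, 2), -1), Add(-14, Mul(5, 2)))))))) = Add(Rational(1, 2), Mul(Rational(-1, 8), Add(15, Mul(-2, Add(Mul(Pow(5, -1), 1), Mul(Pow(-3, -1), Add(-14, 10))))))) = Add(Rational(1, 2), Mul(Rational(-1, 8), Add(15, Mul(-2, Add(Mul(Rational(1, 5), 1), Mul(Rational(-1, 3), -4)))))) = Add(Rational(1, 2), Mul(Rational(-1, 8), Add(15, Mul(-2, Add(Rational(1, 5), Rational(4, 3)))))) = Add(Rational(1, 2), Mul(Rational(-1, 8), Add(15, Mul(-2, Rational(23, 15))))) = Add(Rational(1, 2), Mul(Rational(-1, 8), Add(15, Rational(-46, 15)))) = Add(Rational(1, 2), Mul(Rational(-1, 8), Rational(179, 15))) = Add(Rational(1, 2), Rational(-179, 120)) = Rational(-119, 120) ≈ -0.99167)
Pow(x, 2) = Pow(Rational(-119, 120), 2) = Rational(14161, 14400)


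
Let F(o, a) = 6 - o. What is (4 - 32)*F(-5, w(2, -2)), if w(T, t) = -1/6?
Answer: -308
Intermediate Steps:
w(T, t) = -⅙ (w(T, t) = -1*⅙ = -⅙)
(4 - 32)*F(-5, w(2, -2)) = (4 - 32)*(6 - 1*(-5)) = -28*(6 + 5) = -28*11 = -308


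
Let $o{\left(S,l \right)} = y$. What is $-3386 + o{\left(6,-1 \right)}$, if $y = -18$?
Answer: $-3404$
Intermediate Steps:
$o{\left(S,l \right)} = -18$
$-3386 + o{\left(6,-1 \right)} = -3386 - 18 = -3404$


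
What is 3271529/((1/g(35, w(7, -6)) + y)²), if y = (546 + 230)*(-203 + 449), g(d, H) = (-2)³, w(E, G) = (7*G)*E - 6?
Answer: 209377856/2332239045889 ≈ 8.9775e-5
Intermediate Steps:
w(E, G) = -6 + 7*E*G (w(E, G) = 7*E*G - 6 = -6 + 7*E*G)
g(d, H) = -8
y = 190896 (y = 776*246 = 190896)
3271529/((1/g(35, w(7, -6)) + y)²) = 3271529/((1/(-8) + 190896)²) = 3271529/((-⅛ + 190896)²) = 3271529/((1527167/8)²) = 3271529/(2332239045889/64) = 3271529*(64/2332239045889) = 209377856/2332239045889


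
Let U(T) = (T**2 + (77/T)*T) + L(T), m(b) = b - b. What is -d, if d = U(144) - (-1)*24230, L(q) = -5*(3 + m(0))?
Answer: -45028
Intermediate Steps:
m(b) = 0
L(q) = -15 (L(q) = -5*(3 + 0) = -5*3 = -15)
U(T) = 62 + T**2 (U(T) = (T**2 + (77/T)*T) - 15 = (T**2 + 77) - 15 = (77 + T**2) - 15 = 62 + T**2)
d = 45028 (d = (62 + 144**2) - (-1)*24230 = (62 + 20736) - 1*(-24230) = 20798 + 24230 = 45028)
-d = -1*45028 = -45028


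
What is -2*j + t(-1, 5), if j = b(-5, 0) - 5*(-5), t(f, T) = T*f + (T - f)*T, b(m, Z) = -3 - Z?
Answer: -19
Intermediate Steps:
t(f, T) = T*f + T*(T - f)
j = 22 (j = (-3 - 1*0) - 5*(-5) = (-3 + 0) + 25 = -3 + 25 = 22)
-2*j + t(-1, 5) = -2*22 + 5**2 = -44 + 25 = -19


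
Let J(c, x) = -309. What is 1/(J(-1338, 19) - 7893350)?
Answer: -1/7893659 ≈ -1.2668e-7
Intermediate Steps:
1/(J(-1338, 19) - 7893350) = 1/(-309 - 7893350) = 1/(-7893659) = -1/7893659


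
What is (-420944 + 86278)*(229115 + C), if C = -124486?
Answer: -35015768914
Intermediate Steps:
(-420944 + 86278)*(229115 + C) = (-420944 + 86278)*(229115 - 124486) = -334666*104629 = -35015768914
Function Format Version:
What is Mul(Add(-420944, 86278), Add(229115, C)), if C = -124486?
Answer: -35015768914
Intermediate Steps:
Mul(Add(-420944, 86278), Add(229115, C)) = Mul(Add(-420944, 86278), Add(229115, -124486)) = Mul(-334666, 104629) = -35015768914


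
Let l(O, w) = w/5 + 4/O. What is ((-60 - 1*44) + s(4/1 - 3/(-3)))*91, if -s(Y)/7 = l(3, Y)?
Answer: -32851/3 ≈ -10950.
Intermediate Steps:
l(O, w) = 4/O + w/5 (l(O, w) = w*(⅕) + 4/O = w/5 + 4/O = 4/O + w/5)
s(Y) = -28/3 - 7*Y/5 (s(Y) = -7*(4/3 + Y/5) = -28/3 - 7*Y/5)
((-60 - 1*44) + s(4/1 - 3/(-3)))*91 = ((-60 - 1*44) + (-28/3 - 7*(4/1 - 3/(-3))/5))*91 = ((-60 - 44) + (-28/3 - 7*(4*1 - 3*(-⅓))/5))*91 = (-104 + (-28/3 - 7*(4 + 1)/5))*91 = (-104 + (-28/3 - 7/5*5))*91 = (-104 + (-28/3 - 7))*91 = (-104 - 49/3)*91 = -361/3*91 = -32851/3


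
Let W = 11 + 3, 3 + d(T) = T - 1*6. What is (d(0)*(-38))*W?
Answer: 4788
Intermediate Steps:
d(T) = -9 + T (d(T) = -3 + (T - 1*6) = -3 + (T - 6) = -3 + (-6 + T) = -9 + T)
W = 14
(d(0)*(-38))*W = ((-9 + 0)*(-38))*14 = -9*(-38)*14 = 342*14 = 4788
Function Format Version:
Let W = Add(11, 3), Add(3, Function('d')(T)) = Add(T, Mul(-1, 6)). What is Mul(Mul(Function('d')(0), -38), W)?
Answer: 4788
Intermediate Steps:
Function('d')(T) = Add(-9, T) (Function('d')(T) = Add(-3, Add(T, Mul(-1, 6))) = Add(-3, Add(T, -6)) = Add(-3, Add(-6, T)) = Add(-9, T))
W = 14
Mul(Mul(Function('d')(0), -38), W) = Mul(Mul(Add(-9, 0), -38), 14) = Mul(Mul(-9, -38), 14) = Mul(342, 14) = 4788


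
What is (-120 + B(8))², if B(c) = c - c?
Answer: 14400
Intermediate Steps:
B(c) = 0
(-120 + B(8))² = (-120 + 0)² = (-120)² = 14400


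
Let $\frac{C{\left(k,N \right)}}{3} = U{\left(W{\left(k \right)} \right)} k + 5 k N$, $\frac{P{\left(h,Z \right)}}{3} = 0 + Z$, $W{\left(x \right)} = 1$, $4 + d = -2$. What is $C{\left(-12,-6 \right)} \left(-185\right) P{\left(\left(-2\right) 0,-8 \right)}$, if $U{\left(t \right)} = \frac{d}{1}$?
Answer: $5754240$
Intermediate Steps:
$d = -6$ ($d = -4 - 2 = -6$)
$U{\left(t \right)} = -6$ ($U{\left(t \right)} = - \frac{6}{1} = \left(-6\right) 1 = -6$)
$P{\left(h,Z \right)} = 3 Z$ ($P{\left(h,Z \right)} = 3 \left(0 + Z\right) = 3 Z$)
$C{\left(k,N \right)} = - 18 k + 15 N k$ ($C{\left(k,N \right)} = 3 \left(- 6 k + 5 k N\right) = 3 \left(- 6 k + 5 N k\right) = - 18 k + 15 N k$)
$C{\left(-12,-6 \right)} \left(-185\right) P{\left(\left(-2\right) 0,-8 \right)} = 3 \left(-12\right) \left(-6 + 5 \left(-6\right)\right) \left(-185\right) 3 \left(-8\right) = 3 \left(-12\right) \left(-6 - 30\right) \left(-185\right) \left(-24\right) = 3 \left(-12\right) \left(-36\right) \left(-185\right) \left(-24\right) = 1296 \left(-185\right) \left(-24\right) = \left(-239760\right) \left(-24\right) = 5754240$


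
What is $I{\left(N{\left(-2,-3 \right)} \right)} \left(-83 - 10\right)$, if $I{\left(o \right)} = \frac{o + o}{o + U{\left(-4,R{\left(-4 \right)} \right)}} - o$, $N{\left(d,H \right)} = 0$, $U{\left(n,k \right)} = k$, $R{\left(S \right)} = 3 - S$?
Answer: $0$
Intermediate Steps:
$I{\left(o \right)} = - o + \frac{2 o}{7 + o}$ ($I{\left(o \right)} = \frac{o + o}{o + \left(3 - -4\right)} - o = \frac{2 o}{o + \left(3 + 4\right)} - o = \frac{2 o}{o + 7} - o = \frac{2 o}{7 + o} - o = - o + \frac{2 o}{7 + o}$)
$I{\left(N{\left(-2,-3 \right)} \right)} \left(-83 - 10\right) = \left(-1\right) 0 \frac{1}{7 + 0} \left(5 + 0\right) \left(-83 - 10\right) = \left(-1\right) 0 \cdot \frac{1}{7} \cdot 5 \left(-93\right) = 0 \left(-93\right) = 0$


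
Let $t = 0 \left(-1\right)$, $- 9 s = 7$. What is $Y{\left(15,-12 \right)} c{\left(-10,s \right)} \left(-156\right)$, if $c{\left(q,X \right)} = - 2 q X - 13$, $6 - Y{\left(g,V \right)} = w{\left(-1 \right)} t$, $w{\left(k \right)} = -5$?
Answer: $26728$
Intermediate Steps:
$s = - \frac{7}{9}$ ($s = \left(- \frac{1}{9}\right) 7 = - \frac{7}{9} \approx -0.77778$)
$t = 0$
$Y{\left(g,V \right)} = 6$ ($Y{\left(g,V \right)} = 6 - \left(-5\right) 0 = 6 - 0 = 6 + 0 = 6$)
$c{\left(q,X \right)} = -13 - 2 X q$ ($c{\left(q,X \right)} = - 2 X q - 13 = -13 - 2 X q$)
$Y{\left(15,-12 \right)} c{\left(-10,s \right)} \left(-156\right) = 6 \left(-13 - \left(- \frac{14}{9}\right) \left(-10\right)\right) \left(-156\right) = 6 \left(-13 - \frac{140}{9}\right) \left(-156\right) = 6 \left(- \frac{257}{9}\right) \left(-156\right) = \left(- \frac{514}{3}\right) \left(-156\right) = 26728$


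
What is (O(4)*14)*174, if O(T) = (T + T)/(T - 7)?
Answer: -6496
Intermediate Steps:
O(T) = 2*T/(-7 + T) (O(T) = (2*T)/(-7 + T) = 2*T/(-7 + T))
(O(4)*14)*174 = ((2*4/(-7 + 4))*14)*174 = ((2*4/(-3))*14)*174 = ((2*4*(-⅓))*14)*174 = -8/3*14*174 = -112/3*174 = -6496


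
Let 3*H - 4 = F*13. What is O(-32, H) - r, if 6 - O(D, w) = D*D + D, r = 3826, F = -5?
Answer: -4812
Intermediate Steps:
H = -61/3 (H = 4/3 + (-5*13)/3 = 4/3 + (1/3)*(-65) = 4/3 - 65/3 = -61/3 ≈ -20.333)
O(D, w) = 6 - D - D**2 (O(D, w) = 6 - (D*D + D) = 6 - (D**2 + D) = 6 - (D + D**2) = 6 + (-D - D**2) = 6 - D - D**2)
O(-32, H) - r = (6 - 1*(-32) - 1*(-32)**2) - 1*3826 = (6 + 32 - 1*1024) - 3826 = (6 + 32 - 1024) - 3826 = -986 - 3826 = -4812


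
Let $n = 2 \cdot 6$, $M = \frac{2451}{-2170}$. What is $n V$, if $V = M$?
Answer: $- \frac{14706}{1085} \approx -13.554$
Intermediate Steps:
$M = - \frac{2451}{2170}$ ($M = 2451 \left(- \frac{1}{2170}\right) = - \frac{2451}{2170} \approx -1.1295$)
$V = - \frac{2451}{2170} \approx -1.1295$
$n = 12$
$n V = 12 \left(- \frac{2451}{2170}\right) = - \frac{14706}{1085}$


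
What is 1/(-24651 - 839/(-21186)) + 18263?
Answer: 9537947554775/522255247 ≈ 18263.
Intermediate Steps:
1/(-24651 - 839/(-21186)) + 18263 = 1/(-24651 - 839*(-1/21186)) + 18263 = 1/(-24651 + 839/21186) + 18263 = 1/(-522255247/21186) + 18263 = -21186/522255247 + 18263 = 9537947554775/522255247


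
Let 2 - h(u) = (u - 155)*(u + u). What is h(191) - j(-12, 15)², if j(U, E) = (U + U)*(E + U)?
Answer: -18934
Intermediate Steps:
j(U, E) = 2*U*(E + U) (j(U, E) = (2*U)*(E + U) = 2*U*(E + U))
h(u) = 2 - 2*u*(-155 + u) (h(u) = 2 - (u - 155)*(u + u) = 2 - (-155 + u)*2*u = 2 - 2*u*(-155 + u))
h(191) - j(-12, 15)² = (2 - 2*191² + 310*191) - (2*(-12)*(15 - 12))² = (2 - 2*36481 + 59210) - (2*(-12)*3)² = (2 - 72962 + 59210) - 1*(-72)² = -13750 - 1*5184 = -13750 - 5184 = -18934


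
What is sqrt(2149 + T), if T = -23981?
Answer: 2*I*sqrt(5458) ≈ 147.76*I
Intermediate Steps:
sqrt(2149 + T) = sqrt(2149 - 23981) = sqrt(-21832) = 2*I*sqrt(5458)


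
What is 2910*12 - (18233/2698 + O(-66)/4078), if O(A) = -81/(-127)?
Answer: 12196158887581/349327597 ≈ 34913.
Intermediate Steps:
O(A) = 81/127 (O(A) = -81*(-1/127) = 81/127)
2910*12 - (18233/2698 + O(-66)/4078) = 2910*12 - (18233/2698 + (81/127)/4078) = 34920 - (18233*(1/2698) + (81/127)*(1/4078)) = 34920 - (18233/2698 + 81/517906) = 34920 - 1*2360799659/349327597 = 34920 - 2360799659/349327597 = 12196158887581/349327597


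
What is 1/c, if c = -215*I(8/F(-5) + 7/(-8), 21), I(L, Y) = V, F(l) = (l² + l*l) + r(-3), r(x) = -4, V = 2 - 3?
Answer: 1/215 ≈ 0.0046512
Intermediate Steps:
V = -1
F(l) = -4 + 2*l² (F(l) = (l² + l*l) - 4 = (l² + l²) - 4 = 2*l² - 4 = -4 + 2*l²)
I(L, Y) = -1
c = 215 (c = -215*(-1) = 215)
1/c = 1/215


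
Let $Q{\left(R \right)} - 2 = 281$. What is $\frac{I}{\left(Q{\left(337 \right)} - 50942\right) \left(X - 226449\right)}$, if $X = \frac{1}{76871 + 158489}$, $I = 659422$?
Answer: $\frac{155201561920}{2699974579095101} \approx 5.7483 \cdot 10^{-5}$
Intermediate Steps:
$Q{\left(R \right)} = 283$ ($Q{\left(R \right)} = 2 + 281 = 283$)
$X = \frac{1}{235360} \approx 4.2488 \cdot 10^{-6}$
$\frac{I}{\left(Q{\left(337 \right)} - 50942\right) \left(X - 226449\right)} = \frac{659422}{\left(283 - 50942\right) \left(\frac{1}{235360} - 226449\right)} = \frac{659422}{\left(-50659\right) \left(- \frac{53297036639}{235360}\right)} = \frac{659422}{\frac{2699974579095101}{235360}} = 659422 \cdot \frac{235360}{2699974579095101} = \frac{155201561920}{2699974579095101}$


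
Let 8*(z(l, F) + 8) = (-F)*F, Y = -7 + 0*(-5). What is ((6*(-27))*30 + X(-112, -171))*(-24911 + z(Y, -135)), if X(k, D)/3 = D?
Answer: 1169041221/8 ≈ 1.4613e+8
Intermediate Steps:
X(k, D) = 3*D
Y = -7 (Y = -7 + 0 = -7)
z(l, F) = -8 - F²/8 (z(l, F) = -8 + ((-F)*F)/8 = -8 + (-F²)/8 = -8 - F²/8)
((6*(-27))*30 + X(-112, -171))*(-24911 + z(Y, -135)) = ((6*(-27))*30 + 3*(-171))*(-24911 + (-8 - ⅛*(-135)²)) = (-162*30 - 513)*(-24911 + (-8 - ⅛*18225)) = (-4860 - 513)*(-24911 + (-8 - 18225/8)) = -5373*(-24911 - 18289/8) = -5373*(-217577/8) = 1169041221/8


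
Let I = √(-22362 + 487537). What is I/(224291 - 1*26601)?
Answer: √18607/39538 ≈ 0.0034500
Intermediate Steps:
I = 5*√18607 (I = √465175 = 5*√18607 ≈ 682.04)
I/(224291 - 1*26601) = (5*√18607)/(224291 - 1*26601) = (5*√18607)/(224291 - 26601) = (5*√18607)/197690 = (5*√18607)*(1/197690) = √18607/39538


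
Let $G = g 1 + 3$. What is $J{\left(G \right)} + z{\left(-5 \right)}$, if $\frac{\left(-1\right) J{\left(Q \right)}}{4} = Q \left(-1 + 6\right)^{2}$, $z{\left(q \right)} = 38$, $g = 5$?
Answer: $-762$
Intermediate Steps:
$G = 8$ ($G = 5 \cdot 1 + 3 = 5 + 3 = 8$)
$J{\left(Q \right)} = - 100 Q$ ($J{\left(Q \right)} = - 4 Q \left(-1 + 6\right)^{2} = - 4 Q 5^{2} = - 4 Q 25 = - 4 \cdot 25 Q = - 100 Q$)
$J{\left(G \right)} + z{\left(-5 \right)} = \left(-100\right) 8 + 38 = -800 + 38 = -762$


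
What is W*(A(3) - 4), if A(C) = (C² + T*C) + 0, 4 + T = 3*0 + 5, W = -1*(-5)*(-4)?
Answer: -160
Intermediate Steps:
W = -20 (W = 5*(-4) = -20)
T = 1 (T = -4 + (3*0 + 5) = -4 + (0 + 5) = -4 + 5 = 1)
A(C) = C + C² (A(C) = (C² + 1*C) + 0 = (C² + C) + 0 = (C + C²) + 0 = C + C²)
W*(A(3) - 4) = -20*(3*(1 + 3) - 4) = -20*(3*4 - 4) = -20*(12 - 4) = -20*8 = -160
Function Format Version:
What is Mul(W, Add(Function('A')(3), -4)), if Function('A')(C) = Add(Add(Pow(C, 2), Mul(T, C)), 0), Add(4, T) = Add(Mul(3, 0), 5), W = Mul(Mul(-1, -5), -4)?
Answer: -160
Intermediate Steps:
W = -20 (W = Mul(5, -4) = -20)
T = 1 (T = Add(-4, Add(Mul(3, 0), 5)) = Add(-4, Add(0, 5)) = Add(-4, 5) = 1)
Function('A')(C) = Add(C, Pow(C, 2)) (Function('A')(C) = Add(Add(Pow(C, 2), Mul(1, C)), 0) = Add(Add(Pow(C, 2), C), 0) = Add(Add(C, Pow(C, 2)), 0) = Add(C, Pow(C, 2)))
Mul(W, Add(Function('A')(3), -4)) = Mul(-20, Add(Mul(3, Add(1, 3)), -4)) = Mul(-20, Add(Mul(3, 4), -4)) = Mul(-20, Add(12, -4)) = Mul(-20, 8) = -160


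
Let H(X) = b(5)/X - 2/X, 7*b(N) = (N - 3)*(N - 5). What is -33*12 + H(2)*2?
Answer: -398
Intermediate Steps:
b(N) = (-5 + N)*(-3 + N)/7 (b(N) = ((N - 3)*(N - 5))/7 = ((-3 + N)*(-5 + N))/7 = ((-5 + N)*(-3 + N))/7 = (-5 + N)*(-3 + N)/7)
H(X) = -2/X (H(X) = (15/7 - 8/7*5 + (⅐)*5²)/X - 2/X = (15/7 - 40/7 + (⅐)*25)/X - 2/X = (15/7 - 40/7 + 25/7)/X - 2/X = 0/X - 2/X = 0 - 2/X = -2/X)
-33*12 + H(2)*2 = -33*12 - 2/2*2 = -396 - 2*½*2 = -396 - 1*2 = -396 - 2 = -398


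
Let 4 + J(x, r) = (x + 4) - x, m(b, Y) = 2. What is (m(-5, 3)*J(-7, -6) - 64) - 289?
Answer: -353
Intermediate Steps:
J(x, r) = 0 (J(x, r) = -4 + ((x + 4) - x) = -4 + ((4 + x) - x) = -4 + 4 = 0)
(m(-5, 3)*J(-7, -6) - 64) - 289 = (2*0 - 64) - 289 = (0 - 64) - 289 = -64 - 289 = -353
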